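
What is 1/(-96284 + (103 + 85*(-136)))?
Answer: -1/107741 ≈ -9.2815e-6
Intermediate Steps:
1/(-96284 + (103 + 85*(-136))) = 1/(-96284 + (103 - 11560)) = 1/(-96284 - 11457) = 1/(-107741) = -1/107741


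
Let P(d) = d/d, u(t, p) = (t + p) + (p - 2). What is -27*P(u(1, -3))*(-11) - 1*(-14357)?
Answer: 14654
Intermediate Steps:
u(t, p) = -2 + t + 2*p (u(t, p) = (p + t) + (-2 + p) = -2 + t + 2*p)
P(d) = 1
-27*P(u(1, -3))*(-11) - 1*(-14357) = -27*1*(-11) - 1*(-14357) = -27*(-11) + 14357 = 297 + 14357 = 14654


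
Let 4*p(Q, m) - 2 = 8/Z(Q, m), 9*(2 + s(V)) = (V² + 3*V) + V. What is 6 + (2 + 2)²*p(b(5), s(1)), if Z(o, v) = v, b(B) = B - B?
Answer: -106/13 ≈ -8.1538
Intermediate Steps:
b(B) = 0
s(V) = -2 + V²/9 + 4*V/9 (s(V) = -2 + ((V² + 3*V) + V)/9 = -2 + (V² + 4*V)/9 = -2 + (V²/9 + 4*V/9) = -2 + V²/9 + 4*V/9)
p(Q, m) = ½ + 2/m (p(Q, m) = ½ + (8/m)/4 = ½ + 2/m)
6 + (2 + 2)²*p(b(5), s(1)) = 6 + (2 + 2)²*((4 + (-2 + (⅑)*1² + (4/9)*1))/(2*(-2 + (⅑)*1² + (4/9)*1))) = 6 + 4²*((4 + (-2 + (⅑)*1 + 4/9))/(2*(-2 + (⅑)*1 + 4/9))) = 6 + 16*((4 + (-2 + ⅑ + 4/9))/(2*(-2 + ⅑ + 4/9))) = 6 + 16*((4 - 13/9)/(2*(-13/9))) = 6 + 16*((½)*(-9/13)*(23/9)) = 6 + 16*(-23/26) = 6 - 184/13 = -106/13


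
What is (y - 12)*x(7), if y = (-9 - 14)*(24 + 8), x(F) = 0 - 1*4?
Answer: 2992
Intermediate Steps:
x(F) = -4 (x(F) = 0 - 4 = -4)
y = -736 (y = -23*32 = -736)
(y - 12)*x(7) = (-736 - 12)*(-4) = -748*(-4) = 2992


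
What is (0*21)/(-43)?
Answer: 0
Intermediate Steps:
(0*21)/(-43) = 0*(-1/43) = 0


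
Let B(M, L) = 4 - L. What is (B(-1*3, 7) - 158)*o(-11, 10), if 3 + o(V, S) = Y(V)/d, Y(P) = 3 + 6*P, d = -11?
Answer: -4830/11 ≈ -439.09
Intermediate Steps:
o(V, S) = -36/11 - 6*V/11 (o(V, S) = -3 + (3 + 6*V)/(-11) = -3 + (3 + 6*V)*(-1/11) = -3 + (-3/11 - 6*V/11) = -36/11 - 6*V/11)
(B(-1*3, 7) - 158)*o(-11, 10) = ((4 - 1*7) - 158)*(-36/11 - 6/11*(-11)) = ((4 - 7) - 158)*(-36/11 + 6) = (-3 - 158)*(30/11) = -161*30/11 = -4830/11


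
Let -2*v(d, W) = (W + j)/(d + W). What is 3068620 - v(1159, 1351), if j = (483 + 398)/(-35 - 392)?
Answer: 1644427572699/535885 ≈ 3.0686e+6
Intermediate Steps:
j = -881/427 (j = 881/(-427) = 881*(-1/427) = -881/427 ≈ -2.0632)
v(d, W) = -(-881/427 + W)/(2*(W + d)) (v(d, W) = -(W - 881/427)/(2*(d + W)) = -(-881/427 + W)/(2*(W + d)))
3068620 - v(1159, 1351) = 3068620 - (881/854 - ½*1351)/(1351 + 1159) = 3068620 - (881/854 - 1351/2)/2510 = 3068620 - (-287998)/(2510*427) = 3068620 - 1*(-143999/535885) = 3068620 + 143999/535885 = 1644427572699/535885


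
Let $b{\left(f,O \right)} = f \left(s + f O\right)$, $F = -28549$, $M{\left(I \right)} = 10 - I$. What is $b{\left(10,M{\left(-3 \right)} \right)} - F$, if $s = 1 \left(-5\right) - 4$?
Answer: $29759$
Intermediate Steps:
$s = -9$ ($s = -5 - 4 = -9$)
$b{\left(f,O \right)} = f \left(-9 + O f\right)$ ($b{\left(f,O \right)} = f \left(-9 + f O\right) = f \left(-9 + O f\right)$)
$b{\left(10,M{\left(-3 \right)} \right)} - F = 10 \left(-9 + \left(10 - -3\right) 10\right) - -28549 = 10 \left(-9 + \left(10 + 3\right) 10\right) + 28549 = 10 \left(-9 + 13 \cdot 10\right) + 28549 = 10 \left(-9 + 130\right) + 28549 = 10 \cdot 121 + 28549 = 1210 + 28549 = 29759$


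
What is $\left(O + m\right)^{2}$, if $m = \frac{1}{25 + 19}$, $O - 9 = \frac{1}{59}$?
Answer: $\frac{550700089}{6739216} \approx 81.716$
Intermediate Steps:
$O = \frac{532}{59}$ ($O = 9 + \frac{1}{59} = \frac{532}{59} \approx 9.017$)
$m = \frac{1}{44} \approx 0.022727$
$\left(O + m\right)^{2} = \left(\frac{532}{59} + \frac{1}{44}\right)^{2} = \left(\frac{23467}{2596}\right)^{2} = \frac{550700089}{6739216}$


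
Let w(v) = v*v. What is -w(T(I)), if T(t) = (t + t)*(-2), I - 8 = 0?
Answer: -1024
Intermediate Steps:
I = 8 (I = 8 + 0 = 8)
T(t) = -4*t (T(t) = (2*t)*(-2) = -4*t)
w(v) = v**2
-w(T(I)) = -(-4*8)**2 = -1*(-32)**2 = -1*1024 = -1024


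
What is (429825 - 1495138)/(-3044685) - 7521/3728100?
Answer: 263246287961/756726009900 ≈ 0.34788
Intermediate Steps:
(429825 - 1495138)/(-3044685) - 7521/3728100 = -1065313*(-1/3044685) - 7521*1/3728100 = 1065313/3044685 - 2507/1242700 = 263246287961/756726009900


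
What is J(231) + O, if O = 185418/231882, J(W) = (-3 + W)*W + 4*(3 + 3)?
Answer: 2036418627/38647 ≈ 52693.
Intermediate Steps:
J(W) = 24 + W*(-3 + W) (J(W) = W*(-3 + W) + 4*6 = W*(-3 + W) + 24 = 24 + W*(-3 + W))
O = 30903/38647 (O = 185418*(1/231882) = 30903/38647 ≈ 0.79962)
J(231) + O = (24 + 231² - 3*231) + 30903/38647 = (24 + 53361 - 693) + 30903/38647 = 52692 + 30903/38647 = 2036418627/38647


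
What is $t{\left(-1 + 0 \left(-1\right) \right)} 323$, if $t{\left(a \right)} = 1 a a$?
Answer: $323$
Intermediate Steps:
$t{\left(a \right)} = a^{2}$ ($t{\left(a \right)} = 1 a^{2} = a^{2}$)
$t{\left(-1 + 0 \left(-1\right) \right)} 323 = \left(-1 + 0 \left(-1\right)\right)^{2} \cdot 323 = \left(-1 + 0\right)^{2} \cdot 323 = \left(-1\right)^{2} \cdot 323 = 1 \cdot 323 = 323$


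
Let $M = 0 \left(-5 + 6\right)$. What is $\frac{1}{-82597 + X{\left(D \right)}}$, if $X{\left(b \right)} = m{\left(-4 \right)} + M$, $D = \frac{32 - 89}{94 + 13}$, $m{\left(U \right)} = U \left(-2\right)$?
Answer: $- \frac{1}{82589} \approx -1.2108 \cdot 10^{-5}$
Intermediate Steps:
$m{\left(U \right)} = - 2 U$
$M = 0$ ($M = 0 \cdot 1 = 0$)
$D = - \frac{57}{107} \approx -0.53271$
$X{\left(b \right)} = 8$ ($X{\left(b \right)} = \left(-2\right) \left(-4\right) + 0 = 8 + 0 = 8$)
$\frac{1}{-82597 + X{\left(D \right)}} = \frac{1}{-82597 + 8} = \frac{1}{-82589} = - \frac{1}{82589}$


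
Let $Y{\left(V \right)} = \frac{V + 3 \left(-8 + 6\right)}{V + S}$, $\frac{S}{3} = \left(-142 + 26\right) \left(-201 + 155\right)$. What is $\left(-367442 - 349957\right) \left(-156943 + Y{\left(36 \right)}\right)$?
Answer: $\frac{301067665274223}{2674} \approx 1.1259 \cdot 10^{11}$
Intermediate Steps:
$S = 16008$ ($S = 3 \left(-142 + 26\right) \left(-201 + 155\right) = 3 \left(\left(-116\right) \left(-46\right)\right) = 3 \cdot 5336 = 16008$)
$Y{\left(V \right)} = \frac{-6 + V}{16008 + V}$ ($Y{\left(V \right)} = \frac{V + 3 \left(-8 + 6\right)}{V + 16008} = \frac{V + 3 \left(-2\right)}{16008 + V} = \frac{V - 6}{16008 + V} = \frac{-6 + V}{16008 + V}$)
$\left(-367442 - 349957\right) \left(-156943 + Y{\left(36 \right)}\right) = \left(-367442 - 349957\right) \left(-156943 + \frac{-6 + 36}{16008 + 36}\right) = - 717399 \left(-156943 + \frac{1}{16044} \cdot 30\right) = - 717399 \left(-156943 + \frac{5}{2674}\right) = \left(-717399\right) \left(- \frac{419665577}{2674}\right) = \frac{301067665274223}{2674}$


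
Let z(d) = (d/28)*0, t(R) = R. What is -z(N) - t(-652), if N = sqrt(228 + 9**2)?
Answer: 652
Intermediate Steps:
N = sqrt(309) (N = sqrt(228 + 81) = sqrt(309) ≈ 17.578)
z(d) = 0 (z(d) = (d*(1/28))*0 = (d/28)*0 = 0)
-z(N) - t(-652) = -1*0 - 1*(-652) = 0 + 652 = 652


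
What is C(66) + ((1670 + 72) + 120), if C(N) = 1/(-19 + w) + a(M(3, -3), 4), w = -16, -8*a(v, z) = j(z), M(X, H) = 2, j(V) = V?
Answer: 130303/70 ≈ 1861.5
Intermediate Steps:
a(v, z) = -z/8
C(N) = -37/70 (C(N) = 1/(-19 - 16) - ⅛*4 = 1/(-35) - ½ = -1/35 - ½ = -37/70)
C(66) + ((1670 + 72) + 120) = -37/70 + ((1670 + 72) + 120) = -37/70 + (1742 + 120) = -37/70 + 1862 = 130303/70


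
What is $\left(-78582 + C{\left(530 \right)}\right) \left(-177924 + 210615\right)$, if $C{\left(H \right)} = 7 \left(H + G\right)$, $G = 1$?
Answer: $-2447411715$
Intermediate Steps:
$C{\left(H \right)} = 7 + 7 H$ ($C{\left(H \right)} = 7 \left(H + 1\right) = 7 \left(1 + H\right) = 7 + 7 H$)
$\left(-78582 + C{\left(530 \right)}\right) \left(-177924 + 210615\right) = \left(-78582 + \left(7 + 7 \cdot 530\right)\right) \left(-177924 + 210615\right) = \left(-78582 + \left(7 + 3710\right)\right) 32691 = \left(-78582 + 3717\right) 32691 = \left(-74865\right) 32691 = -2447411715$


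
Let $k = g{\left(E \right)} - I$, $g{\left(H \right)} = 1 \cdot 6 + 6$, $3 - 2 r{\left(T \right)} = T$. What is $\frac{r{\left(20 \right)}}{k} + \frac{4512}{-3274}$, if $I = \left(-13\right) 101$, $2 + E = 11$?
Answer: $- \frac{6006229}{4338050} \approx -1.3845$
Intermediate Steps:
$r{\left(T \right)} = \frac{3}{2} - \frac{T}{2}$
$E = 9$ ($E = -2 + 11 = 9$)
$g{\left(H \right)} = 12$ ($g{\left(H \right)} = 6 + 6 = 12$)
$I = -1313$
$k = 1325$ ($k = 12 - -1313 = 12 + 1313 = 1325$)
$\frac{r{\left(20 \right)}}{k} + \frac{4512}{-3274} = \frac{\frac{3}{2} - 10}{1325} + \frac{4512}{-3274} = \left(\frac{3}{2} - 10\right) \frac{1}{1325} + 4512 \left(- \frac{1}{3274}\right) = \left(- \frac{17}{2}\right) \frac{1}{1325} - \frac{2256}{1637} = - \frac{17}{2650} - \frac{2256}{1637} = - \frac{6006229}{4338050}$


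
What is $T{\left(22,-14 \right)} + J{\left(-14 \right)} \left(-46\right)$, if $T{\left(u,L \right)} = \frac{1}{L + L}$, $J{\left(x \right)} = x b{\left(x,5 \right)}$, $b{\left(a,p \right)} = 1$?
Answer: $\frac{18031}{28} \approx 643.96$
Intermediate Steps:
$J{\left(x \right)} = x$ ($J{\left(x \right)} = x 1 = x$)
$T{\left(u,L \right)} = \frac{1}{2 L}$
$T{\left(22,-14 \right)} + J{\left(-14 \right)} \left(-46\right) = \frac{1}{2 \left(-14\right)} - -644 = \frac{1}{2} \left(- \frac{1}{14}\right) + 644 = - \frac{1}{28} + 644 = \frac{18031}{28}$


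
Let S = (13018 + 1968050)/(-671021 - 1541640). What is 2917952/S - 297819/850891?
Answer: -1373431519628705761/421418232897 ≈ -3.2591e+6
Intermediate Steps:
S = -1981068/2212661 (S = 1981068/(-2212661) = 1981068*(-1/2212661) = -1981068/2212661 ≈ -0.89533)
2917952/S - 297819/850891 = 2917952/(-1981068/2212661) - 297819/850891 = 2917952*(-2212661/1981068) - 297819*1/850891 = -1614109647568/495267 - 297819/850891 = -1373431519628705761/421418232897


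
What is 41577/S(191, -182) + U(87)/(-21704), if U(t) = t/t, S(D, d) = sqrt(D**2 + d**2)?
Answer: -1/21704 + 41577*sqrt(69605)/69605 ≈ 157.59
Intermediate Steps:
U(t) = 1
41577/S(191, -182) + U(87)/(-21704) = 41577/(sqrt(191**2 + (-182)**2)) + 1/(-21704) = 41577/(sqrt(36481 + 33124)) + 1*(-1/21704) = 41577/(sqrt(69605)) - 1/21704 = 41577*(sqrt(69605)/69605) - 1/21704 = 41577*sqrt(69605)/69605 - 1/21704 = -1/21704 + 41577*sqrt(69605)/69605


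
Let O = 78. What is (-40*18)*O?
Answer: -56160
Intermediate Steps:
(-40*18)*O = -40*18*78 = -720*78 = -56160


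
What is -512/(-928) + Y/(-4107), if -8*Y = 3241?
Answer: 619685/952824 ≈ 0.65037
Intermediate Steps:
Y = -3241/8 (Y = -1/8*3241 = -3241/8 ≈ -405.13)
-512/(-928) + Y/(-4107) = -512/(-928) - 3241/8/(-4107) = -512*(-1/928) - 3241/8*(-1/4107) = 16/29 + 3241/32856 = 619685/952824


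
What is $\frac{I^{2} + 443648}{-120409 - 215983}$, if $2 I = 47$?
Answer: $- \frac{1776801}{1345568} \approx -1.3205$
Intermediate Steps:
$I = \frac{47}{2}$ ($I = \frac{1}{2} \cdot 47 = \frac{47}{2} \approx 23.5$)
$\frac{I^{2} + 443648}{-120409 - 215983} = \frac{\left(\frac{47}{2}\right)^{2} + 443648}{-120409 - 215983} = \frac{\frac{2209}{4} + 443648}{-336392} = \frac{1776801}{4} \left(- \frac{1}{336392}\right) = - \frac{1776801}{1345568}$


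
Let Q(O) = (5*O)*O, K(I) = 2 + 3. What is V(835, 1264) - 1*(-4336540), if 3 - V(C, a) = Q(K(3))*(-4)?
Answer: 4337043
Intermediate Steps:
K(I) = 5
Q(O) = 5*O²
V(C, a) = 503 (V(C, a) = 3 - 5*5²*(-4) = 3 - 5*25*(-4) = 3 - 125*(-4) = 3 - 1*(-500) = 3 + 500 = 503)
V(835, 1264) - 1*(-4336540) = 503 - 1*(-4336540) = 503 + 4336540 = 4337043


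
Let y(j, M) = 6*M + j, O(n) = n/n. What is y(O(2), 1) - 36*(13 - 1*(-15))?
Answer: -1001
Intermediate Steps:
O(n) = 1
y(j, M) = j + 6*M
y(O(2), 1) - 36*(13 - 1*(-15)) = (1 + 6*1) - 36*(13 - 1*(-15)) = (1 + 6) - 36*(13 + 15) = 7 - 36*28 = 7 - 1008 = -1001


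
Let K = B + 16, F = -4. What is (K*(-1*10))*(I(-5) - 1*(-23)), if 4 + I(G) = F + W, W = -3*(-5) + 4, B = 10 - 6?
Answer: -6800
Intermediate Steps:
B = 4
W = 19 (W = 15 + 4 = 19)
K = 20 (K = 4 + 16 = 20)
I(G) = 11 (I(G) = -4 + (-4 + 19) = -4 + 15 = 11)
(K*(-1*10))*(I(-5) - 1*(-23)) = (20*(-1*10))*(11 - 1*(-23)) = (20*(-10))*(11 + 23) = -200*34 = -6800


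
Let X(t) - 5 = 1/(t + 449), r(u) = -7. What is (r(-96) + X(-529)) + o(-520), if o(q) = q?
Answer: -41761/80 ≈ -522.01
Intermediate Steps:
X(t) = 5 + 1/(449 + t) (X(t) = 5 + 1/(t + 449) = 5 + 1/(449 + t))
(r(-96) + X(-529)) + o(-520) = (-7 + (2246 + 5*(-529))/(449 - 529)) - 520 = (-7 + (2246 - 2645)/(-80)) - 520 = (-7 - 1/80*(-399)) - 520 = (-7 + 399/80) - 520 = -161/80 - 520 = -41761/80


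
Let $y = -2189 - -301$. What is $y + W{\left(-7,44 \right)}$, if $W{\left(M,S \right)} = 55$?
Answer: $-1833$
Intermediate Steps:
$y = -1888$ ($y = -2189 + 301 = -1888$)
$y + W{\left(-7,44 \right)} = -1888 + 55 = -1833$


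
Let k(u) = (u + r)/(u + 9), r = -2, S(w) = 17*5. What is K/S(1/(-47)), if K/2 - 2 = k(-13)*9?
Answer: 143/170 ≈ 0.84118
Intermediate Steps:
S(w) = 85
k(u) = (-2 + u)/(9 + u) (k(u) = (u - 2)/(u + 9) = (-2 + u)/(9 + u))
K = 143/2 (K = 4 + 2*(((-2 - 13)/(9 - 13))*9) = 4 + 2*((-15/(-4))*9) = 4 + 2*(-¼*(-15)*9) = 4 + 2*((15/4)*9) = 4 + 2*(135/4) = 4 + 135/2 = 143/2 ≈ 71.500)
K/S(1/(-47)) = (143/2)/85 = (143/2)*(1/85) = 143/170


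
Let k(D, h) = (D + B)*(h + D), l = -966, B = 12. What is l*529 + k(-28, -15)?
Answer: -510326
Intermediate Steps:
k(D, h) = (12 + D)*(D + h) (k(D, h) = (D + 12)*(h + D) = (12 + D)*(D + h))
l*529 + k(-28, -15) = -966*529 + ((-28)² + 12*(-28) + 12*(-15) - 28*(-15)) = -511014 + (784 - 336 - 180 + 420) = -511014 + 688 = -510326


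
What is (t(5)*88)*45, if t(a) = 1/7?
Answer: 3960/7 ≈ 565.71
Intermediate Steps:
t(a) = ⅐
(t(5)*88)*45 = ((⅐)*88)*45 = (88/7)*45 = 3960/7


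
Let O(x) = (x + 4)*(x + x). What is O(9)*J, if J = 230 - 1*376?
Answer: -34164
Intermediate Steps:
O(x) = 2*x*(4 + x) (O(x) = (4 + x)*(2*x) = 2*x*(4 + x))
J = -146 (J = 230 - 376 = -146)
O(9)*J = (2*9*(4 + 9))*(-146) = (2*9*13)*(-146) = 234*(-146) = -34164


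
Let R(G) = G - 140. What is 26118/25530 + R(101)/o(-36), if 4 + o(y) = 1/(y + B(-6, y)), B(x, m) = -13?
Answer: 8988846/838235 ≈ 10.724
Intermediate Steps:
o(y) = -4 + 1/(-13 + y) (o(y) = -4 + 1/(y - 13) = -4 + 1/(-13 + y))
R(G) = -140 + G
26118/25530 + R(101)/o(-36) = 26118/25530 + (-140 + 101)/(((53 - 4*(-36))/(-13 - 36))) = 26118*(1/25530) - 39*(-49/(53 + 144)) = 4353/4255 - 39/((-1/49*197)) = 4353/4255 - 39/(-197/49) = 4353/4255 - 39*(-49/197) = 4353/4255 + 1911/197 = 8988846/838235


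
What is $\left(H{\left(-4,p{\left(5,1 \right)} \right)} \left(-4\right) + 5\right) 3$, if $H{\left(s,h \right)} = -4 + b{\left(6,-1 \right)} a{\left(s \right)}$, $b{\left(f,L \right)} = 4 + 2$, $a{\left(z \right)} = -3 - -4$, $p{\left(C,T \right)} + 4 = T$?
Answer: $-9$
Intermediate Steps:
$p{\left(C,T \right)} = -4 + T$
$a{\left(z \right)} = 1$ ($a{\left(z \right)} = -3 + 4 = 1$)
$b{\left(f,L \right)} = 6$
$H{\left(s,h \right)} = 2$ ($H{\left(s,h \right)} = -4 + 6 \cdot 1 = -4 + 6 = 2$)
$\left(H{\left(-4,p{\left(5,1 \right)} \right)} \left(-4\right) + 5\right) 3 = \left(2 \left(-4\right) + 5\right) 3 = \left(-8 + 5\right) 3 = \left(-3\right) 3 = -9$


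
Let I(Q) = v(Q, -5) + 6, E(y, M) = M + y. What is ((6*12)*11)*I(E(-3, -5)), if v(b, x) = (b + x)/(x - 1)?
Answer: 6468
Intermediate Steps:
v(b, x) = (b + x)/(-1 + x)
I(Q) = 41/6 - Q/6 (I(Q) = (Q - 5)/(-1 - 5) + 6 = (-5 + Q)/(-6) + 6 = -(-5 + Q)/6 + 6 = (⅚ - Q/6) + 6 = 41/6 - Q/6)
((6*12)*11)*I(E(-3, -5)) = ((6*12)*11)*(41/6 - (-5 - 3)/6) = (72*11)*(41/6 - ⅙*(-8)) = 792*(41/6 + 4/3) = 792*(49/6) = 6468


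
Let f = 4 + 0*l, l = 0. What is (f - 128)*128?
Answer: -15872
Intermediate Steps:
f = 4 (f = 4 + 0*0 = 4 + 0 = 4)
(f - 128)*128 = (4 - 128)*128 = -124*128 = -15872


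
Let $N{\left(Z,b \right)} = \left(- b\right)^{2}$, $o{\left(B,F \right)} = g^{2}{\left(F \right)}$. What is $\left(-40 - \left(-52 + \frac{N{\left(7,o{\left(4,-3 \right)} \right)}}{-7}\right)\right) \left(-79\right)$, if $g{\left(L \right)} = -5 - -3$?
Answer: $- \frac{7900}{7} \approx -1128.6$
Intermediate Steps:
$g{\left(L \right)} = -2$ ($g{\left(L \right)} = -5 + 3 = -2$)
$o{\left(B,F \right)} = 4$ ($o{\left(B,F \right)} = \left(-2\right)^{2} = 4$)
$N{\left(Z,b \right)} = b^{2}$
$\left(-40 - \left(-52 + \frac{N{\left(7,o{\left(4,-3 \right)} \right)}}{-7}\right)\right) \left(-79\right) = \left(-40 - \left(-52 + \frac{4^{2}}{-7}\right)\right) \left(-79\right) = \left(-40 - \left(-52 + 16 \left(- \frac{1}{7}\right)\right)\right) \left(-79\right) = \left(-40 - \left(-52 - \frac{16}{7}\right)\right) \left(-79\right) = \left(-40 - - \frac{380}{7}\right) \left(-79\right) = \left(-40 + \frac{380}{7}\right) \left(-79\right) = \frac{100}{7} \left(-79\right) = - \frac{7900}{7}$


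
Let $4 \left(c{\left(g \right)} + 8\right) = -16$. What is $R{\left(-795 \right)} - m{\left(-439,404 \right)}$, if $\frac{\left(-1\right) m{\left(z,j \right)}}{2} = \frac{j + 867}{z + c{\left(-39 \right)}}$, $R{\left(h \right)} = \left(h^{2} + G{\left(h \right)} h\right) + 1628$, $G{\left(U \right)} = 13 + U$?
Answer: $\frac{13808711}{11} \approx 1.2553 \cdot 10^{6}$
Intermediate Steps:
$c{\left(g \right)} = -12$ ($c{\left(g \right)} = -8 + \frac{1}{4} \left(-16\right) = -8 - 4 = -12$)
$R{\left(h \right)} = 1628 + h^{2} + h \left(13 + h\right)$ ($R{\left(h \right)} = \left(h^{2} + \left(13 + h\right) h\right) + 1628 = \left(h^{2} + h \left(13 + h\right)\right) + 1628 = 1628 + h^{2} + h \left(13 + h\right)$)
$m{\left(z,j \right)} = - \frac{2 \left(867 + j\right)}{-12 + z}$ ($m{\left(z,j \right)} = - 2 \frac{j + 867}{z - 12} = - 2 \frac{867 + j}{-12 + z} = - \frac{2 \left(867 + j\right)}{-12 + z}$)
$R{\left(-795 \right)} - m{\left(-439,404 \right)} = \left(1628 + \left(-795\right)^{2} - 795 \left(13 - 795\right)\right) - \frac{2 \left(-867 - 404\right)}{-12 - 439} = \left(1628 + 632025 - -621690\right) - \frac{2 \left(-867 - 404\right)}{-451} = \left(1628 + 632025 + 621690\right) - 2 \left(- \frac{1}{451}\right) \left(-1271\right) = 1255343 - \frac{62}{11} = \frac{13808711}{11}$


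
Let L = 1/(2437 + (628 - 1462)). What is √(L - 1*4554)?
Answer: I*√11701997783/1603 ≈ 67.483*I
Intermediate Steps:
L = 1/1603 (L = 1/(2437 - 834) = 1/1603 ≈ 0.00062383)
√(L - 1*4554) = √(1/1603 - 1*4554) = √(1/1603 - 4554) = √(-7300061/1603) = I*√11701997783/1603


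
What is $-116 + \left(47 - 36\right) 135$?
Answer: $1369$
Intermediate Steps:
$-116 + \left(47 - 36\right) 135 = -116 + 11 \cdot 135 = -116 + 1485 = 1369$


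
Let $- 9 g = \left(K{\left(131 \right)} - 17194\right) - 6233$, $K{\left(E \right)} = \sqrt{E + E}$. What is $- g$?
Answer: $-2603 + \frac{\sqrt{262}}{9} \approx -2601.2$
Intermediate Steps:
$K{\left(E \right)} = \sqrt{2} \sqrt{E}$ ($K{\left(E \right)} = \sqrt{2 E} = \sqrt{2} \sqrt{E}$)
$g = 2603 - \frac{\sqrt{262}}{9}$ ($g = - \frac{\left(\sqrt{2} \sqrt{131} - 17194\right) - 6233}{9} = - \frac{\left(\sqrt{262} - 17194\right) - 6233}{9} = - \frac{\left(-17194 + \sqrt{262}\right) - 6233}{9} = - \frac{-23427 + \sqrt{262}}{9} = 2603 - \frac{\sqrt{262}}{9} \approx 2601.2$)
$- g = - (2603 - \frac{\sqrt{262}}{9}) = -2603 + \frac{\sqrt{262}}{9}$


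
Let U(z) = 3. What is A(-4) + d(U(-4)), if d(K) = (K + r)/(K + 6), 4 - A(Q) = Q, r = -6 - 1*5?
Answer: 64/9 ≈ 7.1111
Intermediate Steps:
r = -11 (r = -6 - 5 = -11)
A(Q) = 4 - Q
d(K) = (-11 + K)/(6 + K) (d(K) = (K - 11)/(K + 6) = (-11 + K)/(6 + K))
A(-4) + d(U(-4)) = (4 - 1*(-4)) + (-11 + 3)/(6 + 3) = (4 + 4) - 8/9 = 8 + (1/9)*(-8) = 8 - 8/9 = 64/9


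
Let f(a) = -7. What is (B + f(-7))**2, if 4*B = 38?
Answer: 25/4 ≈ 6.2500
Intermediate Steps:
B = 19/2 (B = (1/4)*38 = 19/2 ≈ 9.5000)
(B + f(-7))**2 = (19/2 - 7)**2 = (5/2)**2 = 25/4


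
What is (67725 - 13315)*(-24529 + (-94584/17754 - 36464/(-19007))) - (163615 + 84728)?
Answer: -75085876773472649/56241713 ≈ -1.3351e+9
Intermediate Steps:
(67725 - 13315)*(-24529 + (-94584/17754 - 36464/(-19007))) - (163615 + 84728) = 54410*(-24529 + (-94584*1/17754 - 36464*(-1/19007))) - 1*248343 = 54410*(-24529 + (-15764/2959 + 36464/19007)) - 248343 = 54410*(-24529 - 191729372/56241713) - 248343 = 54410*(-1379744707549/56241713) - 248343 = -75071909537741090/56241713 - 248343 = -75085876773472649/56241713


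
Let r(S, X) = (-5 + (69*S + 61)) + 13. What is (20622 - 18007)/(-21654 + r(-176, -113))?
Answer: -2615/33729 ≈ -0.077530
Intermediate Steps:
r(S, X) = 69 + 69*S (r(S, X) = (-5 + (61 + 69*S)) + 13 = (56 + 69*S) + 13 = 69 + 69*S)
(20622 - 18007)/(-21654 + r(-176, -113)) = (20622 - 18007)/(-21654 + (69 + 69*(-176))) = 2615/(-21654 + (69 - 12144)) = 2615/(-21654 - 12075) = 2615/(-33729) = 2615*(-1/33729) = -2615/33729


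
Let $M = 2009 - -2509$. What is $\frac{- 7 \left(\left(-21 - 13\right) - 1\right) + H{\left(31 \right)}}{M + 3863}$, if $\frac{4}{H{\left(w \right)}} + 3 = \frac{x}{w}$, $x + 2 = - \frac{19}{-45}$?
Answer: $\frac{259285}{8917384} \approx 0.029076$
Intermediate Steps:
$x = - \frac{71}{45}$ ($x = -2 - \frac{19}{-45} = -2 - - \frac{19}{45} = -2 + \frac{19}{45} = - \frac{71}{45} \approx -1.5778$)
$M = 4518$ ($M = 2009 + 2509 = 4518$)
$H{\left(w \right)} = \frac{4}{-3 - \frac{71}{45 w}}$
$\frac{- 7 \left(\left(-21 - 13\right) - 1\right) + H{\left(31 \right)}}{M + 3863} = \frac{- 7 \left(\left(-21 - 13\right) - 1\right) - \frac{5580}{71 + 135 \cdot 31}}{4518 + 3863} = \frac{- 7 \left(-34 - 1\right) - \frac{5580}{71 + 4185}}{8381} = \left(\left(-7\right) \left(-35\right) - \frac{5580}{4256}\right) \frac{1}{8381} = \left(245 - 5580 \cdot \frac{1}{4256}\right) \frac{1}{8381} = \left(245 - \frac{1395}{1064}\right) \frac{1}{8381} = \frac{259285}{1064} \cdot \frac{1}{8381} = \frac{259285}{8917384}$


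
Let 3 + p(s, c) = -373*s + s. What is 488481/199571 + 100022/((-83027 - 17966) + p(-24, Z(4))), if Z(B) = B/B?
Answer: 12505989073/9187051414 ≈ 1.3613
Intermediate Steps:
Z(B) = 1
p(s, c) = -3 - 372*s (p(s, c) = -3 + (-373*s + s) = -3 - 372*s)
488481/199571 + 100022/((-83027 - 17966) + p(-24, Z(4))) = 488481/199571 + 100022/((-83027 - 17966) + (-3 - 372*(-24))) = 488481*(1/199571) + 100022/(-100993 + (-3 + 8928)) = 488481/199571 + 100022/(-100993 + 8925) = 488481/199571 + 100022/(-92068) = 488481/199571 + 100022*(-1/92068) = 488481/199571 - 50011/46034 = 12505989073/9187051414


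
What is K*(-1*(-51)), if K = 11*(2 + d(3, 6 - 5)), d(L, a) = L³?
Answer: 16269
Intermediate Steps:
K = 319 (K = 11*(2 + 3³) = 11*(2 + 27) = 11*29 = 319)
K*(-1*(-51)) = 319*(-1*(-51)) = 319*51 = 16269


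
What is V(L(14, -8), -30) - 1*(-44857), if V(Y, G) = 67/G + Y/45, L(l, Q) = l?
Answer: 4036957/90 ≈ 44855.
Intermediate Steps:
V(Y, G) = 67/G + Y/45 (V(Y, G) = 67/G + Y*(1/45) = 67/G + Y/45)
V(L(14, -8), -30) - 1*(-44857) = (67/(-30) + (1/45)*14) - 1*(-44857) = (67*(-1/30) + 14/45) + 44857 = (-67/30 + 14/45) + 44857 = -173/90 + 44857 = 4036957/90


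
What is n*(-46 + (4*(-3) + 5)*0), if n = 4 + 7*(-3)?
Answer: 782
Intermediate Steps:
n = -17 (n = 4 - 21 = -17)
n*(-46 + (4*(-3) + 5)*0) = -17*(-46 + (4*(-3) + 5)*0) = -17*(-46 + (-12 + 5)*0) = -17*(-46 - 7*0) = -17*(-46 + 0) = -17*(-46) = 782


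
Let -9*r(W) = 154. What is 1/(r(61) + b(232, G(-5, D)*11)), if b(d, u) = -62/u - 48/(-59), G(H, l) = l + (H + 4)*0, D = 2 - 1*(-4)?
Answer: -5841/100681 ≈ -0.058015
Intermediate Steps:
r(W) = -154/9 (r(W) = -⅑*154 = -154/9)
D = 6 (D = 2 + 4 = 6)
G(H, l) = l (G(H, l) = l + (4 + H)*0 = l + 0 = l)
b(d, u) = 48/59 - 62/u (b(d, u) = -62/u - 48*(-1/59) = -62/u + 48/59 = 48/59 - 62/u)
1/(r(61) + b(232, G(-5, D)*11)) = 1/(-154/9 + (48/59 - 62/(6*11))) = 1/(-154/9 + (48/59 - 62/66)) = 1/(-154/9 + (48/59 - 62*1/66)) = 1/(-154/9 + (48/59 - 31/33)) = 1/(-154/9 - 245/1947) = 1/(-100681/5841) = -5841/100681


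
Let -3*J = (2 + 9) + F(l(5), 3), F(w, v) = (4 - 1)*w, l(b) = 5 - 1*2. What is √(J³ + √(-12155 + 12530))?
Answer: √(-24000 + 405*√15)/9 ≈ 16.641*I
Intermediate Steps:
l(b) = 3 (l(b) = 5 - 2 = 3)
F(w, v) = 3*w
J = -20/3 (J = -((2 + 9) + 3*3)/3 = -(11 + 9)/3 = -⅓*20 = -20/3 ≈ -6.6667)
√(J³ + √(-12155 + 12530)) = √((-20/3)³ + √(-12155 + 12530)) = √(-8000/27 + √375) = √(-8000/27 + 5*√15)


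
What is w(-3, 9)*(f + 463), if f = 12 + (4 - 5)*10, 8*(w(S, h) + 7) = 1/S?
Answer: -26195/8 ≈ -3274.4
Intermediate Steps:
w(S, h) = -7 + 1/(8*S)
f = 2 (f = 12 - 1*10 = 12 - 10 = 2)
w(-3, 9)*(f + 463) = (-7 + (1/8)/(-3))*(2 + 463) = (-7 + (1/8)*(-1/3))*465 = (-7 - 1/24)*465 = -169/24*465 = -26195/8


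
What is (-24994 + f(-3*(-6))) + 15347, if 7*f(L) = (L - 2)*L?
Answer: -67241/7 ≈ -9605.9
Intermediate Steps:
f(L) = L*(-2 + L)/7 (f(L) = ((L - 2)*L)/7 = ((-2 + L)*L)/7 = (L*(-2 + L))/7 = L*(-2 + L)/7)
(-24994 + f(-3*(-6))) + 15347 = (-24994 + (-3*(-6))*(-2 - 3*(-6))/7) + 15347 = (-24994 + (1/7)*18*(-2 + 18)) + 15347 = (-24994 + (1/7)*18*16) + 15347 = (-24994 + 288/7) + 15347 = -174670/7 + 15347 = -67241/7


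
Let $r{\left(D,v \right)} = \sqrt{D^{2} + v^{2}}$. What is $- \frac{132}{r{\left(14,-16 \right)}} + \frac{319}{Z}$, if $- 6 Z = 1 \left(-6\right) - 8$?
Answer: $\frac{957}{7} - \frac{66 \sqrt{113}}{113} \approx 130.51$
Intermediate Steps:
$Z = \frac{7}{3}$ ($Z = - \frac{1 \left(-6\right) - 8}{6} = - \frac{-6 - 8}{6} = \left(- \frac{1}{6}\right) \left(-14\right) = \frac{7}{3} \approx 2.3333$)
$- \frac{132}{r{\left(14,-16 \right)}} + \frac{319}{Z} = - \frac{132}{\sqrt{14^{2} + \left(-16\right)^{2}}} + \frac{319}{\frac{7}{3}} = - \frac{132}{\sqrt{196 + 256}} + 319 \cdot \frac{3}{7} = - \frac{132}{\sqrt{452}} + \frac{957}{7} = - \frac{132}{2 \sqrt{113}} + \frac{957}{7} = - 132 \frac{\sqrt{113}}{226} + \frac{957}{7} = - \frac{66 \sqrt{113}}{113} + \frac{957}{7} = \frac{957}{7} - \frac{66 \sqrt{113}}{113}$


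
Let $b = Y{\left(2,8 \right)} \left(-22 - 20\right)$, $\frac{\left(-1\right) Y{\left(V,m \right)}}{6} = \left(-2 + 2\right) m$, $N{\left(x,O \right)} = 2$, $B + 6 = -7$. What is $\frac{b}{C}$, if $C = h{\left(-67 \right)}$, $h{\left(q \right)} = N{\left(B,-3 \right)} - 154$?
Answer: $0$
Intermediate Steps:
$B = -13$ ($B = -6 - 7 = -13$)
$Y{\left(V,m \right)} = 0$ ($Y{\left(V,m \right)} = - 6 \left(-2 + 2\right) m = - 6 \cdot 0 m = \left(-6\right) 0 = 0$)
$h{\left(q \right)} = -152$ ($h{\left(q \right)} = 2 - 154 = -152$)
$C = -152$
$b = 0$ ($b = 0 \left(-22 - 20\right) = 0 \left(-42\right) = 0$)
$\frac{b}{C} = \frac{0}{-152} = 0 \left(- \frac{1}{152}\right) = 0$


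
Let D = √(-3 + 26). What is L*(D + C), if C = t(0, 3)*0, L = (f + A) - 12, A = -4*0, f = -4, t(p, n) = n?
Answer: -16*√23 ≈ -76.733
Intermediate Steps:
D = √23 ≈ 4.7958
A = 0
L = -16 (L = (-4 + 0) - 12 = -4 - 12 = -16)
C = 0 (C = 3*0 = 0)
L*(D + C) = -16*(√23 + 0) = -16*√23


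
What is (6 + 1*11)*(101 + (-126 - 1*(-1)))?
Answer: -408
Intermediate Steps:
(6 + 1*11)*(101 + (-126 - 1*(-1))) = (6 + 11)*(101 + (-126 + 1)) = 17*(101 - 125) = 17*(-24) = -408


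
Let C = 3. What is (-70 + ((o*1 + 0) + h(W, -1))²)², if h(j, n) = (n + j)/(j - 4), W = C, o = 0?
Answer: 4356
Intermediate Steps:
W = 3
h(j, n) = (j + n)/(-4 + j)
(-70 + ((o*1 + 0) + h(W, -1))²)² = (-70 + ((0*1 + 0) + (3 - 1)/(-4 + 3))²)² = (-70 + ((0 + 0) + 2/(-1))²)² = (-70 + (0 - 1*2)²)² = (-70 + (0 - 2)²)² = (-70 + (-2)²)² = (-70 + 4)² = (-66)² = 4356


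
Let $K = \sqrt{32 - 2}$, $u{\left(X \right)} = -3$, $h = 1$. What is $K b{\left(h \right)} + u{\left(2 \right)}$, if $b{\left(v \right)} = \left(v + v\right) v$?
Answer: $-3 + 2 \sqrt{30} \approx 7.9545$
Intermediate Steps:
$K = \sqrt{30} \approx 5.4772$
$b{\left(v \right)} = 2 v^{2}$ ($b{\left(v \right)} = 2 v v = 2 v^{2}$)
$K b{\left(h \right)} + u{\left(2 \right)} = \sqrt{30} \cdot 2 \cdot 1^{2} - 3 = \sqrt{30} \cdot 2 \cdot 1 - 3 = \sqrt{30} \cdot 2 - 3 = 2 \sqrt{30} - 3 = -3 + 2 \sqrt{30}$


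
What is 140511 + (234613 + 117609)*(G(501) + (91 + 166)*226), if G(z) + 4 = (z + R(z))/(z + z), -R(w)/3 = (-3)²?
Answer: 3416261626647/167 ≈ 2.0457e+10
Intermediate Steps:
R(w) = -27 (R(w) = -3*(-3)² = -3*9 = -27)
G(z) = -4 + (-27 + z)/(2*z) (G(z) = -4 + (z - 27)/(z + z) = -4 + (-27 + z)/((2*z)) = -4 + (-27 + z)*(1/(2*z)) = -4 + (-27 + z)/(2*z))
140511 + (234613 + 117609)*(G(501) + (91 + 166)*226) = 140511 + (234613 + 117609)*((½)*(-27 - 7*501)/501 + (91 + 166)*226) = 140511 + 352222*((½)*(1/501)*(-27 - 3507) + 257*226) = 140511 + 352222*((½)*(1/501)*(-3534) + 58082) = 140511 + 352222*(-589/167 + 58082) = 140511 + 352222*(9699105/167) = 140511 + 3416238161310/167 = 3416261626647/167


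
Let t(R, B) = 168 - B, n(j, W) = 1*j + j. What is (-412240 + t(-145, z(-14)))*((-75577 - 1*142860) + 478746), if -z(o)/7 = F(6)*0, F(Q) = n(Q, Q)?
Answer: -107266050248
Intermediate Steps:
n(j, W) = 2*j (n(j, W) = j + j = 2*j)
F(Q) = 2*Q
z(o) = 0 (z(o) = -7*2*6*0 = -84*0 = -7*0 = 0)
(-412240 + t(-145, z(-14)))*((-75577 - 1*142860) + 478746) = (-412240 + (168 - 1*0))*((-75577 - 1*142860) + 478746) = (-412240 + (168 + 0))*((-75577 - 142860) + 478746) = (-412240 + 168)*(-218437 + 478746) = -412072*260309 = -107266050248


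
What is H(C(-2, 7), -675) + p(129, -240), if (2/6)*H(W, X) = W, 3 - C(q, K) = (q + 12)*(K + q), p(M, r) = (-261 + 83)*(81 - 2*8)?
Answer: -11711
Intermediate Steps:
p(M, r) = -11570 (p(M, r) = -178*(81 - 16) = -178*65 = -11570)
C(q, K) = 3 - (12 + q)*(K + q) (C(q, K) = 3 - (q + 12)*(K + q) = 3 - (12 + q)*(K + q))
H(W, X) = 3*W
H(C(-2, 7), -675) + p(129, -240) = 3*(3 - 1*(-2)² - 12*7 - 12*(-2) - 1*7*(-2)) - 11570 = 3*(3 - 1*4 - 84 + 24 + 14) - 11570 = 3*(3 - 4 - 84 + 24 + 14) - 11570 = 3*(-47) - 11570 = -141 - 11570 = -11711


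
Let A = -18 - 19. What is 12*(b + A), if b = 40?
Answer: 36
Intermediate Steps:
A = -37
12*(b + A) = 12*(40 - 37) = 12*3 = 36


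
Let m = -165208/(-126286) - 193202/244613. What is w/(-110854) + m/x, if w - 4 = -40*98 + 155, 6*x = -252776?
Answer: 917416190457910240/27050292711577001621 ≈ 0.033915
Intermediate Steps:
x = -126388/3 (x = (⅙)*(-252776) = -126388/3 ≈ -42129.)
w = -3761 (w = 4 + (-40*98 + 155) = 4 + (-3920 + 155) = 4 - 3765 = -3761)
m = 8006658366/15445598659 (m = -165208*(-1/126286) - 193202*1/244613 = 82604/63143 - 193202/244613 = 8006658366/15445598659 ≈ 0.51838)
w/(-110854) + m/x = -3761/(-110854) + 8006658366/(15445598659*(-126388/3)) = -3761*(-1/110854) + (8006658366/15445598659)*(-3/126388) = 3761/110854 - 12009987549/976069161656846 = 917416190457910240/27050292711577001621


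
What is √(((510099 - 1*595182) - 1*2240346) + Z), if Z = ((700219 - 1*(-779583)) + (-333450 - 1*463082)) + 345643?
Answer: 2*I*√324129 ≈ 1138.6*I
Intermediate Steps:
Z = 1028913 (Z = ((700219 + 779583) + (-333450 - 463082)) + 345643 = (1479802 - 796532) + 345643 = 683270 + 345643 = 1028913)
√(((510099 - 1*595182) - 1*2240346) + Z) = √(((510099 - 1*595182) - 1*2240346) + 1028913) = √(((510099 - 595182) - 2240346) + 1028913) = √((-85083 - 2240346) + 1028913) = √(-2325429 + 1028913) = √(-1296516) = 2*I*√324129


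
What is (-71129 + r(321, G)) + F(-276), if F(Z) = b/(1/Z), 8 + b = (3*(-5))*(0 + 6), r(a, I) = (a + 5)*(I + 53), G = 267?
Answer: 60239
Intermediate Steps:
r(a, I) = (5 + a)*(53 + I)
b = -98 (b = -8 + (3*(-5))*(0 + 6) = -8 - 15*6 = -8 - 90 = -98)
F(Z) = -98*Z
(-71129 + r(321, G)) + F(-276) = (-71129 + (265 + 5*267 + 53*321 + 267*321)) - 98*(-276) = (-71129 + (265 + 1335 + 17013 + 85707)) + 27048 = (-71129 + 104320) + 27048 = 33191 + 27048 = 60239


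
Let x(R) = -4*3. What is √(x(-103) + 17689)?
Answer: √17677 ≈ 132.95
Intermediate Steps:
x(R) = -12
√(x(-103) + 17689) = √(-12 + 17689) = √17677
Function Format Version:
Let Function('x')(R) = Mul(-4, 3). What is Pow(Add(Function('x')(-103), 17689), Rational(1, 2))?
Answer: Pow(17677, Rational(1, 2)) ≈ 132.95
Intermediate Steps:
Function('x')(R) = -12
Pow(Add(Function('x')(-103), 17689), Rational(1, 2)) = Pow(Add(-12, 17689), Rational(1, 2)) = Pow(17677, Rational(1, 2))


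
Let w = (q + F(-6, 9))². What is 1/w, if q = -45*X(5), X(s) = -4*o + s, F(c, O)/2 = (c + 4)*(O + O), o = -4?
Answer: 1/1034289 ≈ 9.6685e-7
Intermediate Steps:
F(c, O) = 4*O*(4 + c) (F(c, O) = 2*((c + 4)*(O + O)) = 2*((4 + c)*(2*O)) = 2*(2*O*(4 + c)) = 4*O*(4 + c))
X(s) = 16 + s (X(s) = -4*(-4) + s = 16 + s)
q = -945 (q = -45*(16 + 5) = -45*21 = -945)
w = 1034289 (w = (-945 + 4*9*(4 - 6))² = (-945 + 4*9*(-2))² = (-945 - 72)² = (-1017)² = 1034289)
1/w = 1/1034289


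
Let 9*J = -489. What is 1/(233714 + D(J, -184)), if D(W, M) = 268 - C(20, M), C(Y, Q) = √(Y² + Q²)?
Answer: 116991/27373771034 + √2141/13686885517 ≈ 4.2772e-6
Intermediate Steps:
C(Y, Q) = √(Q² + Y²)
J = -163/3 (J = (⅑)*(-489) = -163/3 ≈ -54.333)
D(W, M) = 268 - √(400 + M²) (D(W, M) = 268 - √(M² + 20²) = 268 - √(M² + 400) = 268 - √(400 + M²))
1/(233714 + D(J, -184)) = 1/(233714 + (268 - √(400 + (-184)²))) = 1/(233714 + (268 - √(400 + 33856))) = 1/(233714 + (268 - √34256)) = 1/(233714 + (268 - 4*√2141)) = 1/(233982 - 4*√2141)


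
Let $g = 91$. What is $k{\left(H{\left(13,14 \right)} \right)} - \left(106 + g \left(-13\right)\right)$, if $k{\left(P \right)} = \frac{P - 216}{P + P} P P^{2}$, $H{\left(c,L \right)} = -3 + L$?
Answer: $- \frac{22651}{2} \approx -11326.0$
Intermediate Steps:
$k{\left(P \right)} = P^{2} \left(-108 + \frac{P}{2}\right)$ ($k{\left(P \right)} = \frac{-216 + P}{2 P} P P^{2} = \left(-108 + \frac{P}{2}\right) P^{2} = P^{2} \left(-108 + \frac{P}{2}\right)$)
$k{\left(H{\left(13,14 \right)} \right)} - \left(106 + g \left(-13\right)\right) = \frac{\left(-3 + 14\right)^{2} \left(-216 + \left(-3 + 14\right)\right)}{2} - \left(106 + 91 \left(-13\right)\right) = \frac{11^{2} \left(-216 + 11\right)}{2} - \left(106 - 1183\right) = \frac{1}{2} \cdot 121 \left(-205\right) - -1077 = - \frac{24805}{2} + 1077 = - \frac{22651}{2}$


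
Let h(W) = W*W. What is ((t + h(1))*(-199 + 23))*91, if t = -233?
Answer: 3715712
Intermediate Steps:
h(W) = W²
((t + h(1))*(-199 + 23))*91 = ((-233 + 1²)*(-199 + 23))*91 = ((-233 + 1)*(-176))*91 = -232*(-176)*91 = 40832*91 = 3715712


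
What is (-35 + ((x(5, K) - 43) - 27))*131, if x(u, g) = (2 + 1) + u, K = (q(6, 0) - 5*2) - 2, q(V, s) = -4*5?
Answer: -12707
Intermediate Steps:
q(V, s) = -20
K = -32 (K = (-20 - 5*2) - 2 = (-20 - 10) - 2 = -30 - 2 = -32)
x(u, g) = 3 + u
(-35 + ((x(5, K) - 43) - 27))*131 = (-35 + (((3 + 5) - 43) - 27))*131 = (-35 + ((8 - 43) - 27))*131 = (-35 + (-35 - 27))*131 = (-35 - 62)*131 = -97*131 = -12707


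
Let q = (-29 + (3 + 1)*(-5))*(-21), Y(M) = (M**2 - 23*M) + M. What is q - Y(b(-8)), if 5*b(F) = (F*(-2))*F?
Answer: -4739/25 ≈ -189.56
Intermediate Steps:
b(F) = -2*F**2/5 (b(F) = ((F*(-2))*F)/5 = ((-2*F)*F)/5 = (-2*F**2)/5 = -2*F**2/5)
Y(M) = M**2 - 22*M
q = 1029 (q = (-29 + 4*(-5))*(-21) = (-29 - 20)*(-21) = -49*(-21) = 1029)
q - Y(b(-8)) = 1029 - (-2/5*(-8)**2)*(-22 - 2/5*(-8)**2) = 1029 - (-2/5*64)*(-22 - 2/5*64) = 1029 - (-128)*(-22 - 128/5)/5 = 1029 - (-128)*(-238)/(5*5) = 1029 - 1*30464/25 = 1029 - 30464/25 = -4739/25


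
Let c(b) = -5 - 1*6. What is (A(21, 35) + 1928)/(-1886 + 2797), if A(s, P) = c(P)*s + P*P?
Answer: 2922/911 ≈ 3.2075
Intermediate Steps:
c(b) = -11 (c(b) = -5 - 6 = -11)
A(s, P) = P² - 11*s (A(s, P) = -11*s + P*P = -11*s + P² = P² - 11*s)
(A(21, 35) + 1928)/(-1886 + 2797) = ((35² - 11*21) + 1928)/(-1886 + 2797) = ((1225 - 231) + 1928)/911 = (994 + 1928)*(1/911) = 2922*(1/911) = 2922/911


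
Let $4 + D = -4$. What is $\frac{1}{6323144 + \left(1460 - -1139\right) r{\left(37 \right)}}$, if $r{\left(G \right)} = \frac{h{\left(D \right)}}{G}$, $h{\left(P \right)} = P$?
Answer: $\frac{37}{233935536} \approx 1.5816 \cdot 10^{-7}$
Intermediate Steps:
$D = -8$ ($D = -4 - 4 = -8$)
$r{\left(G \right)} = - \frac{8}{G}$
$\frac{1}{6323144 + \left(1460 - -1139\right) r{\left(37 \right)}} = \frac{1}{6323144 + \left(1460 - -1139\right) \left(- \frac{8}{37}\right)} = \frac{1}{6323144 + \left(1460 + 1139\right) \left(\left(-8\right) \frac{1}{37}\right)} = \frac{1}{6323144 + 2599 \left(- \frac{8}{37}\right)} = \frac{1}{6323144 - \frac{20792}{37}} = \frac{1}{\frac{233935536}{37}} = \frac{37}{233935536}$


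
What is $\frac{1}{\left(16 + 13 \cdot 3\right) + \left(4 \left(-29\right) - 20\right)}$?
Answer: $- \frac{1}{81} \approx -0.012346$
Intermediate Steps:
$\frac{1}{\left(16 + 13 \cdot 3\right) + \left(4 \left(-29\right) - 20\right)} = \frac{1}{\left(16 + 39\right) - 136} = \frac{1}{55 - 136} = \frac{1}{-81} = - \frac{1}{81}$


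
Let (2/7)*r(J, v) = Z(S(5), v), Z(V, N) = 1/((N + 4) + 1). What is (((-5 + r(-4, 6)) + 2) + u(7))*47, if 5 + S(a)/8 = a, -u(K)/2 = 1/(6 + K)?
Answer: -38117/286 ≈ -133.28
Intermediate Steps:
u(K) = -2/(6 + K)
S(a) = -40 + 8*a
Z(V, N) = 1/(5 + N) (Z(V, N) = 1/((4 + N) + 1) = 1/(5 + N))
r(J, v) = 7/(2*(5 + v))
(((-5 + r(-4, 6)) + 2) + u(7))*47 = (((-5 + 7/(2*(5 + 6))) + 2) - 2/(6 + 7))*47 = (((-5 + (7/2)/11) + 2) - 2/13)*47 = (((-5 + (7/2)*(1/11)) + 2) - 2*1/13)*47 = (((-5 + 7/22) + 2) - 2/13)*47 = ((-103/22 + 2) - 2/13)*47 = (-59/22 - 2/13)*47 = -811/286*47 = -38117/286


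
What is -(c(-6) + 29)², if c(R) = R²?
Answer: -4225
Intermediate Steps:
-(c(-6) + 29)² = -((-6)² + 29)² = -(36 + 29)² = -1*65² = -1*4225 = -4225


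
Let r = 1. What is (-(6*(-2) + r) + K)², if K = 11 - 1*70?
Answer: 2304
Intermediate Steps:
K = -59 (K = 11 - 70 = -59)
(-(6*(-2) + r) + K)² = (-(6*(-2) + 1) - 59)² = (-(-12 + 1) - 59)² = (-1*(-11) - 59)² = (11 - 59)² = (-48)² = 2304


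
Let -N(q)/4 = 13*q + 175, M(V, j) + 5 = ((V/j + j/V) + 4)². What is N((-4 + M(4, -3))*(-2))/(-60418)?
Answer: 22571/1087524 ≈ 0.020754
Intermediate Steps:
M(V, j) = -5 + (4 + V/j + j/V)² (M(V, j) = -5 + ((V/j + j/V) + 4)² = -5 + (4 + V/j + j/V)²)
N(q) = -700 - 52*q (N(q) = -4*(13*q + 175) = -4*(175 + 13*q) = -700 - 52*q)
N((-4 + M(4, -3))*(-2))/(-60418) = (-700 - 52*(-4 + (-5 + (4² + (-3)² + 4*4*(-3))²/(4²*(-3)²)))*(-2))/(-60418) = (-700 - 52*(-4 + (-5 + (1/16)*(⅑)*(16 + 9 - 48)²))*(-2))*(-1/60418) = (-700 - 52*(-4 + (-5 + (1/16)*(⅑)*(-23)²))*(-2))*(-1/60418) = (-700 - 52*(-4 + (-5 + (1/16)*(⅑)*529))*(-2))*(-1/60418) = (-700 - 52*(-4 + (-5 + 529/144))*(-2))*(-1/60418) = (-700 - 52*(-4 - 191/144)*(-2))*(-1/60418) = (-700 - (-9971)*(-2)/36)*(-1/60418) = (-700 - 52*767/72)*(-1/60418) = (-700 - 9971/18)*(-1/60418) = -22571/18*(-1/60418) = 22571/1087524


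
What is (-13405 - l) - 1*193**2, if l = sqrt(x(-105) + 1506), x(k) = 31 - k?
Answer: -50654 - sqrt(1642) ≈ -50695.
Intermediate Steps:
l = sqrt(1642) (l = sqrt((31 - 1*(-105)) + 1506) = sqrt((31 + 105) + 1506) = sqrt(136 + 1506) = sqrt(1642) ≈ 40.522)
(-13405 - l) - 1*193**2 = (-13405 - sqrt(1642)) - 1*193**2 = (-13405 - sqrt(1642)) - 1*37249 = (-13405 - sqrt(1642)) - 37249 = -50654 - sqrt(1642)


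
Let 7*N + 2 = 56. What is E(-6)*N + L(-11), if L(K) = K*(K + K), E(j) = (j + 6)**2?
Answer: 242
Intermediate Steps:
E(j) = (6 + j)**2
L(K) = 2*K**2 (L(K) = K*(2*K) = 2*K**2)
N = 54/7 (N = -2/7 + (1/7)*56 = -2/7 + 8 = 54/7 ≈ 7.7143)
E(-6)*N + L(-11) = (6 - 6)**2*(54/7) + 2*(-11)**2 = 0**2*(54/7) + 2*121 = 0*(54/7) + 242 = 0 + 242 = 242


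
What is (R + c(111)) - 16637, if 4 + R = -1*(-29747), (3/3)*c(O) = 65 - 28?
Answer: 13143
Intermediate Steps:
c(O) = 37 (c(O) = 65 - 28 = 37)
R = 29743 (R = -4 - 1*(-29747) = -4 + 29747 = 29743)
(R + c(111)) - 16637 = (29743 + 37) - 16637 = 29780 - 16637 = 13143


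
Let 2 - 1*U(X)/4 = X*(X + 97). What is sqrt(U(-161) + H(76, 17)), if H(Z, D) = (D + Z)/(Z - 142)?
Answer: I*sqrt(19945354)/22 ≈ 203.0*I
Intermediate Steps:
U(X) = 8 - 4*X*(97 + X) (U(X) = 8 - 4*X*(X + 97) = 8 - 4*X*(97 + X))
H(Z, D) = (D + Z)/(-142 + Z)
sqrt(U(-161) + H(76, 17)) = sqrt((8 - 388*(-161) - 4*(-161)**2) + (17 + 76)/(-142 + 76)) = sqrt((8 + 62468 - 4*25921) + 93/(-66)) = sqrt((8 + 62468 - 103684) - 1/66*93) = sqrt(-41208 - 31/22) = sqrt(-906607/22) = I*sqrt(19945354)/22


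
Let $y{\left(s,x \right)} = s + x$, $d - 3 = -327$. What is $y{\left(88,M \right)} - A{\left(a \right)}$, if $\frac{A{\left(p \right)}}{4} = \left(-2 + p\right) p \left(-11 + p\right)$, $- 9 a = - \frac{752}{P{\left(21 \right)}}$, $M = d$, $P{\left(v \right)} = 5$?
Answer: $- \frac{533268572}{91125} \approx -5852.1$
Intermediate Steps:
$d = -324$ ($d = 3 - 327 = -324$)
$M = -324$
$a = \frac{752}{45}$ ($a = - \frac{\left(-752\right) \frac{1}{5}}{9} = \left(- \frac{1}{9}\right) \left(- \frac{752}{5}\right) = \frac{752}{45} \approx 16.711$)
$A{\left(p \right)} = 4 p \left(-11 + p\right) \left(-2 + p\right)$ ($A{\left(p \right)} = 4 \left(-2 + p\right) p \left(-11 + p\right) = 4 p \left(-2 + p\right) \left(-11 + p\right) = 4 p \left(-11 + p\right) \left(-2 + p\right)$)
$y{\left(88,M \right)} - A{\left(a \right)} = \left(88 - 324\right) - 4 \cdot \frac{752}{45} \left(22 + \left(\frac{752}{45}\right)^{2} - \frac{9776}{45}\right) = -236 - 4 \cdot \frac{752}{45} \left(22 + \frac{565504}{2025} - \frac{9776}{45}\right) = -236 - 4 \cdot \frac{752}{45} \cdot \frac{170134}{2025} = -236 - \frac{511763072}{91125} = - \frac{533268572}{91125}$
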